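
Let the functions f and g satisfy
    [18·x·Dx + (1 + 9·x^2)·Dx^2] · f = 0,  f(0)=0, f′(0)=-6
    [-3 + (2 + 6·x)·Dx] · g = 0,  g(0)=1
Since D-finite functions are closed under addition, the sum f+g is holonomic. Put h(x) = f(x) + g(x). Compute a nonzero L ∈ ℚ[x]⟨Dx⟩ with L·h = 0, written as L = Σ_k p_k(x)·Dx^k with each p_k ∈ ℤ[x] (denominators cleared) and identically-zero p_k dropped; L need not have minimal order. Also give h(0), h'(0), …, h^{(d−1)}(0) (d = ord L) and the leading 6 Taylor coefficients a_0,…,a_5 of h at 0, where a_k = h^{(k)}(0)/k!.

L = (-36 - 270·x + 972·x^2 + 1458·x^3)·Dx + (-33 - 144·x + 270·x^2 + 3888·x^3 + 5103·x^4)·Dx^2 + (-2 + 18·x + 108·x^2 + 324·x^3 + 1134·x^4 + 1458·x^5)·Dx^3  (order 3).
h: a_k = 1, -9/2, -9/8, 315/16, -405/128, -115911/1280, …
ICs: h(0) = 1, h′(0) = -9/2, h′′(0) = -9/4.

f: a_k = 0, -6, 0, 18, 0, -486/5, …
g: a_k = 1, 3/2, -9/8, 27/16, -405/128, 1701/256, …
f+g: L₀ = lclm(L_f,L_g), ord ≤ 2+1.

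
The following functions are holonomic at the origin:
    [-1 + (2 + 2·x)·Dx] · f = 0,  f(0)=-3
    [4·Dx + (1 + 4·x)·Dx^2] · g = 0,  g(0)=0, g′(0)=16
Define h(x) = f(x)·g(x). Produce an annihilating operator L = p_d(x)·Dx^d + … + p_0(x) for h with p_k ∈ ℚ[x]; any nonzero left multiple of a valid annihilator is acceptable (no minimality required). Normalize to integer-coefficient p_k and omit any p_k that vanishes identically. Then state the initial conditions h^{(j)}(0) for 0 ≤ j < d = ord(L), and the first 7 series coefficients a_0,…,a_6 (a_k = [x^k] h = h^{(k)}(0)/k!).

f: a_k = -3, -3/2, 3/8, -3/16, 15/128, -21/256, 63/1024, …
g: a_k = 0, 16, -32, 256/3, -256, 4096/5, -8192/3, …
f·g: L₀ = L_f ⊗_s L_g, ord ≤ 1·2.
L = (-5 + 4·x) + (12 + 12·x)·Dx + (4 + 24·x + 36·x^2 + 16·x^3)·Dx^2  (order 2).
h: a_k = 0, -48, 72, -202, 625, -81349/40, 547691/80, …
ICs: h(0) = 0, h′(0) = -48.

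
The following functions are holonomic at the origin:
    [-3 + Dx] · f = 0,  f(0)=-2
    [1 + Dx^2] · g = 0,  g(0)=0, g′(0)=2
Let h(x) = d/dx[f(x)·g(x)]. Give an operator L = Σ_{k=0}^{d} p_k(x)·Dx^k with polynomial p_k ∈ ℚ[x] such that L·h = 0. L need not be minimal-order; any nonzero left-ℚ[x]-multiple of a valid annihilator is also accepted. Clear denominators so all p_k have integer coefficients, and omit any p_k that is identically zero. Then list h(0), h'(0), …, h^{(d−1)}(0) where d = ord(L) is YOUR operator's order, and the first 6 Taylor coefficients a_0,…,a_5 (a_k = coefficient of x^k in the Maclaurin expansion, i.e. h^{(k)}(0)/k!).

L = 10 - 6·Dx + Dx^2  (order 2).
h: a_k = -4, -24, -52, -64, -158/3, -156/5, …
ICs: h(0) = -4, h′(0) = -24.

f: a_k = -2, -6, -9, -9, -27/4, -81/20, …
g: a_k = 0, 2, 0, -1/3, 0, 1/60, …
h₀=f·g: eliminate ⇒ L₀, order ≤ 1·2.
Differentiate: ansatz ord ≤ ord L₀ ⇒ L.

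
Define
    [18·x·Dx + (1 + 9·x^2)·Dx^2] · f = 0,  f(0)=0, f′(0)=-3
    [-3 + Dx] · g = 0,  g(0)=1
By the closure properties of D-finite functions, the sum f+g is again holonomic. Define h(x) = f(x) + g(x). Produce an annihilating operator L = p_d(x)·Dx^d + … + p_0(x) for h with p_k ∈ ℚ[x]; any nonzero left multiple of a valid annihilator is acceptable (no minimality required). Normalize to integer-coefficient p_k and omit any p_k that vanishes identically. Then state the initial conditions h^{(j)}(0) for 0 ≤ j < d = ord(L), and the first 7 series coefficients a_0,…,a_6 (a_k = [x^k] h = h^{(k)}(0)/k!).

L = (18 - 108·x - 162·x^2)·Dx + (-9 + 27·x + 27·x^2 - 81·x^3)·Dx^2 + (1 + 3·x + 9·x^2 + 27·x^3)·Dx^3  (order 3).
h: a_k = 1, 0, 9/2, 27/2, 27/8, -1863/40, 81/80, …
ICs: h(0) = 1, h′(0) = 0, h′′(0) = 9.

f: a_k = 0, -3, 0, 9, 0, -243/5, 0, …
g: a_k = 1, 3, 9/2, 9/2, 27/8, 81/40, 81/80, …
Sum ⇒ L₀ = lclm(L_f,L_g) in ℚ(x)⟨Dx⟩.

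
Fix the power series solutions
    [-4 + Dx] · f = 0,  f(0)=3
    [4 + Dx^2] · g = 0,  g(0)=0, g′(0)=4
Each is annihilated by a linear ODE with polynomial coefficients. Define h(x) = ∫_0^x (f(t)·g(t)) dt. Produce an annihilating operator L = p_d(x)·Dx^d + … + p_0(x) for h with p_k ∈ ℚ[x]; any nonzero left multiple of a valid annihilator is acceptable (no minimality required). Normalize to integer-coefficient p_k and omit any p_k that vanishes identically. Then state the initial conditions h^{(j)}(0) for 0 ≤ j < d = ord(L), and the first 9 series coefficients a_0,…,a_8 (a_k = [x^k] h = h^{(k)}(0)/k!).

f: a_k = 3, 12, 24, 32, 32, 128/5, 256/15, 1024/105, 512/105, …
g: a_k = 0, 4, 0, -8/3, 0, 8/15, 0, -16/315, 0, …
Sym-product of L_f,L_g gives L₀ (≤ ord 2).
∫: right-multiply L₀ by Dx.
L = 20·Dx - 8·Dx^2 + Dx^3  (order 3).
h: a_k = 0, 0, 6, 16, 22, 96/5, 164/15, 352/105, -58/105, …
ICs: h(0) = 0, h′(0) = 0, h′′(0) = 12.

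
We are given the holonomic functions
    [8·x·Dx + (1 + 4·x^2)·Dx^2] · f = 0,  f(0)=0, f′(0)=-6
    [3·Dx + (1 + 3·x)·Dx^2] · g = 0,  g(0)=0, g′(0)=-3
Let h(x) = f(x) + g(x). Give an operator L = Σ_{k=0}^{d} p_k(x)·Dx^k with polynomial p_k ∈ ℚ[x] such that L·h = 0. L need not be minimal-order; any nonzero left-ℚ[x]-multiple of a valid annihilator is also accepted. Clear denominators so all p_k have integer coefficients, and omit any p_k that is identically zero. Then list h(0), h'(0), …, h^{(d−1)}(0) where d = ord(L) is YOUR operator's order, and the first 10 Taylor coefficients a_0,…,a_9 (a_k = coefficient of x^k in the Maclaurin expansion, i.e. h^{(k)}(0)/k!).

f: a_k = 0, -6, 0, 8, 0, -96/5, 0, 384/7, 0, -512/3, …
g: a_k = 0, -3, 9/2, -9, 81/4, -243/5, 243/2, -2187/7, 6561/8, -2187, …
Weyl lclm of L_f,L_g ⇒ L₀ (ord ≤ 4).
L = (-24 - 216·x + 288·x^2 + 288·x^3)·Dx + (-26 - 48·x - 120·x^2 + 576·x^3 + 576·x^4)·Dx^2 + (-3 - x + 24·x^2 + 32·x^3 + 144·x^4 + 144·x^5)·Dx^3  (order 3).
h: a_k = 0, -9, 9/2, -1, 81/4, -339/5, 243/2, -1803/7, 6561/8, -7073/3, …
ICs: h(0) = 0, h′(0) = -9, h′′(0) = 9.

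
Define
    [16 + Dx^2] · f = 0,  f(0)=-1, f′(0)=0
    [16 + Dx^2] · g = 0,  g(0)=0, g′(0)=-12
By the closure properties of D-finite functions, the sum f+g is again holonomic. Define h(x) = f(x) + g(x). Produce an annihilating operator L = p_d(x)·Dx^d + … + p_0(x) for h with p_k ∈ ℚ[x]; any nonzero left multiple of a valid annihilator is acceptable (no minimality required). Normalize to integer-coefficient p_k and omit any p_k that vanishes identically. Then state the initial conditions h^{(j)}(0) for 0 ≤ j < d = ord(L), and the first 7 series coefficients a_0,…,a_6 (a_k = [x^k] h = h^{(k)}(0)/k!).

f: a_k = -1, 0, 8, 0, -32/3, 0, 256/45, …
g: a_k = 0, -12, 0, 32, 0, -128/5, 0, …
Sum ⇒ L₀ = lclm(L_f,L_g) in ℚ(x)⟨Dx⟩.
L = 16 + Dx^2  (order 2).
h: a_k = -1, -12, 8, 32, -32/3, -128/5, 256/45, …
ICs: h(0) = -1, h′(0) = -12.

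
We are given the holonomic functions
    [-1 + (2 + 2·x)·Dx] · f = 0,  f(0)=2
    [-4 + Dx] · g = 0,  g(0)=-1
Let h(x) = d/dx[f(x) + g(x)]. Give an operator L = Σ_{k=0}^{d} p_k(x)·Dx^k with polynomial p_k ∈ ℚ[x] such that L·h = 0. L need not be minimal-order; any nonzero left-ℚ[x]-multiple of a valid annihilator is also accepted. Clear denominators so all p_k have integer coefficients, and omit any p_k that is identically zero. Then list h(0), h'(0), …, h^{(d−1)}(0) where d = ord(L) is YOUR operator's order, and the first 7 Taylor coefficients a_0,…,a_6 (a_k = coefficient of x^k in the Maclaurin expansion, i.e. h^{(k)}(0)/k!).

L = (-44 - 32·x) + (-61 - 128·x - 64·x^2)·Dx + (18 + 34·x + 16·x^2)·Dx^2  (order 2).
h: a_k = -3, -33/2, -253/8, -2063/48, -16279/384, -132017/3840, -1038181/46080, …
ICs: h(0) = -3, h′(0) = -33/2.

f: a_k = 2, 1, -1/4, 1/8, -5/64, 7/128, -21/512, …
g: a_k = -1, -4, -8, -32/3, -32/3, -128/15, -256/45, …
Weyl lclm of L_f,L_g ⇒ L₀ (ord ≤ 2).
h=h₀': d/dx-closure on L₀ ⇒ L.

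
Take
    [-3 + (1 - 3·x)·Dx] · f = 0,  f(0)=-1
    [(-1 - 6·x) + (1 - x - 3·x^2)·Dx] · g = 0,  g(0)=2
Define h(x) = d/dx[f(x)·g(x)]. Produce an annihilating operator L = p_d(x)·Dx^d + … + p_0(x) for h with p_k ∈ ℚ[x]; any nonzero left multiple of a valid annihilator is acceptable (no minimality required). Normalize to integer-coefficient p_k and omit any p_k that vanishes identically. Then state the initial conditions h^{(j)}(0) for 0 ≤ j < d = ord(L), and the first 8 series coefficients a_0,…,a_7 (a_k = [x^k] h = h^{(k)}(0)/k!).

f: a_k = -1, -3, -9, -27, -81, -243, -729, -2187, …
g: a_k = 2, 2, 8, 14, 38, 80, 194, 434, …
Product ⇒ symmetric product L₀, ord ≤ 1.
h₀' ⇒ L via d/dx closure of L₀.
L = (32 - 54·x - 216·x^2 + 972·x^4) + (-4 + 16·x + 27·x^2 - 144·x^3 + 243·x^5)·Dx  (order 1).
h: a_k = -8, -64, -330, -1472, -5920, -22476, -81704, -288256, …
ICs: h(0) = -8.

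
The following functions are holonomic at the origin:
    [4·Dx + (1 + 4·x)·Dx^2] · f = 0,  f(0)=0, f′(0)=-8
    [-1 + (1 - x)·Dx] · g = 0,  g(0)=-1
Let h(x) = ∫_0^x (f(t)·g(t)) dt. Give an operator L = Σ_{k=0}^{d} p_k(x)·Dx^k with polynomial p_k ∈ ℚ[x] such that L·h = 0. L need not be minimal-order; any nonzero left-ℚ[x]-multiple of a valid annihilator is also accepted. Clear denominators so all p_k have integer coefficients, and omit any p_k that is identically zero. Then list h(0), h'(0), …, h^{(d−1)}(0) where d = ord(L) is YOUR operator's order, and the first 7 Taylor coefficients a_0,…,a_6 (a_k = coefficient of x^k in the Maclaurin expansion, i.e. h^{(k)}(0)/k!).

f: a_k = 0, -8, 16, -128/3, 128, -2048/5, 4096/3, …
g: a_k = -1, -1, -1, -1, -1, -1, -1, …
Sym-product of L_f,L_g gives L₀ (≤ ord 2).
h=∫₀ˣh₀: take L = L₀·Dx.
L = 4·Dx + (-2 + 12·x)·Dx^2 + (-1 - 3·x + 4·x^2)·Dx^3  (order 3).
h: a_k = 0, 0, 4, -8/3, 26/3, -56/3, 2372/45, …
ICs: h(0) = 0, h′(0) = 0, h′′(0) = 8.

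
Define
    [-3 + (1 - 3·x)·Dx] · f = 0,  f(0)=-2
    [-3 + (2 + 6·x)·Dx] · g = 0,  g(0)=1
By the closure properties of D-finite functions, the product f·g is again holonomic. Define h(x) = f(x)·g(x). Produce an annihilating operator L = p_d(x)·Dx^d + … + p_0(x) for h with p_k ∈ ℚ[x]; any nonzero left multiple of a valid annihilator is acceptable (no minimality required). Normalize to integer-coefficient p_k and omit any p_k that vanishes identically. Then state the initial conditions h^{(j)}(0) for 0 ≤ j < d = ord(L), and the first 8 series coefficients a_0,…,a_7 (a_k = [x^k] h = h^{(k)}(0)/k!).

f: a_k = -2, -6, -18, -54, -162, -486, -1458, -4374, …
g: a_k = 1, 3/2, -9/8, 27/16, -405/128, 1701/256, -15309/1024, 72171/2048, …
h₀=f·g: eliminate ⇒ L₀, order ≤ 1·1.
L = (9 + 9·x) + (-2 + 18·x^2)·Dx  (order 1).
h: a_k = -2, -9, -99/4, -621/8, -14499/64, -88695/128, -1049031/512, -6366357/1024, …
ICs: h(0) = -2.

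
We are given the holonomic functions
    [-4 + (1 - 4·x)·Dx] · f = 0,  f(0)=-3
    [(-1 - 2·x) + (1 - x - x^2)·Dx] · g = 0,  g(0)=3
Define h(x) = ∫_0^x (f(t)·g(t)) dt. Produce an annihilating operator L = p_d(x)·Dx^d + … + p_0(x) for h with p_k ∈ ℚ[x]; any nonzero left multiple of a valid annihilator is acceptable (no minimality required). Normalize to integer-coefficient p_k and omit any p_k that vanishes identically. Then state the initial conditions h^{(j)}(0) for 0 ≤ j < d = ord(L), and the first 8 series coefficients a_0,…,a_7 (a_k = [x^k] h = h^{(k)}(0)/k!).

L = (-5 + 6·x + 12·x^2)·Dx + (1 - 5·x + 3·x^2 + 4·x^3)·Dx^2  (order 2).
h: a_k = 0, -9, -45/2, -66, -819/4, -3321/5, -2226, -53541/7, …
ICs: h(0) = 0, h′(0) = -9.

f: a_k = -3, -12, -48, -192, -768, -3072, -12288, -49152, …
g: a_k = 3, 3, 6, 9, 15, 24, 39, 63, …
Sym-product of L_f,L_g gives L₀ (≤ ord 1).
Integrate: L := L₀·Dx.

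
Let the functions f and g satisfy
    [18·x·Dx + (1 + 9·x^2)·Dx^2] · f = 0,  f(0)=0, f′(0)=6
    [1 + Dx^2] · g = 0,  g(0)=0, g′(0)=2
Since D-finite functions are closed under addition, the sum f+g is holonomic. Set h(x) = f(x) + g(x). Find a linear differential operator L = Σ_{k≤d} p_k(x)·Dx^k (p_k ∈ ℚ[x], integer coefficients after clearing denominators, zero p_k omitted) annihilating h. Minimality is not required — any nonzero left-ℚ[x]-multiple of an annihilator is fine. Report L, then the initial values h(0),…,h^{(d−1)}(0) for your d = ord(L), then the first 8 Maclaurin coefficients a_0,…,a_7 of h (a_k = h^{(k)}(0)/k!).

f: a_k = 0, 6, 0, -18, 0, 486/5, 0, -4374/7, …
g: a_k = 0, 2, 0, -1/3, 0, 1/60, 0, -1/2520, …
h₀=f+g: left-lcm gives L₀, ord ≤ 4.
L = (-1926·x + 17820·x^3 + 1458·x^5)·Dx + (-17 + 351·x^2 + 4617·x^4 + 729·x^6)·Dx^2 + (-1926·x + 17820·x^3 + 1458·x^5)·Dx^3 + (-17 + 351·x^2 + 4617·x^4 + 729·x^6)·Dx^4  (order 4).
h: a_k = 0, 8, 0, -55/3, 0, 5833/60, 0, -1574641/2520, …
ICs: h(0) = 0, h′(0) = 8, h′′(0) = 0, h′′′(0) = -110.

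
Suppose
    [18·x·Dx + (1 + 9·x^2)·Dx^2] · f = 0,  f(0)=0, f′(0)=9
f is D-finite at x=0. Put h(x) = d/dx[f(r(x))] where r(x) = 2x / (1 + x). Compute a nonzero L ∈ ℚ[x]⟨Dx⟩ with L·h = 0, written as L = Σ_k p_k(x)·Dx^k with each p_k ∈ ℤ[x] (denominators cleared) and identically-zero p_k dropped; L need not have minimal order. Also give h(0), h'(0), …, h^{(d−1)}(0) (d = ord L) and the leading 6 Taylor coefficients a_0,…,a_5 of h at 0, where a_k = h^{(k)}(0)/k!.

L = (2 + 74·x) + (1 + 2·x + 37·x^2)·Dx  (order 1).
h: a_k = 18, -36, -594, 2520, 16938, -127116, …
ICs: h(0) = 18.

f: a_k = 0, 9, 0, -27, 0, 729/5, …
Change of var in L_f (x↦r) gives L₀.
h=h₀': d/dx-closure on L₀ ⇒ L.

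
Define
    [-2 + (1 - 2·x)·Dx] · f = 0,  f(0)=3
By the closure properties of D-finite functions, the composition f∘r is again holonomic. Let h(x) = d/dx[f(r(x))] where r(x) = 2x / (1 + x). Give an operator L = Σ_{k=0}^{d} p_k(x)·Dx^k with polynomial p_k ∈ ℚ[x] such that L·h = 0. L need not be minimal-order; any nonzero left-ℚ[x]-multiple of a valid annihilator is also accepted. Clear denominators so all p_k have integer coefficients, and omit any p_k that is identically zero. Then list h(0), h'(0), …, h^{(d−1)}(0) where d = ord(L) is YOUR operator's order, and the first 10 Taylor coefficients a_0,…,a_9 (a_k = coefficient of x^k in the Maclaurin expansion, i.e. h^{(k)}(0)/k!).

f: a_k = 3, 6, 12, 24, 48, 96, 192, 384, 768, 1536, …
f∘r: x↦r, Dx↦Dx/r' in L_f ⇒ L₀.
Differentiate: ansatz ord ≤ ord L₀ ⇒ L.
L = 6 + (-1 + 3·x)·Dx  (order 1).
h: a_k = 12, 72, 324, 1296, 4860, 17496, 61236, 209952, 708588, 2361960, …
ICs: h(0) = 12.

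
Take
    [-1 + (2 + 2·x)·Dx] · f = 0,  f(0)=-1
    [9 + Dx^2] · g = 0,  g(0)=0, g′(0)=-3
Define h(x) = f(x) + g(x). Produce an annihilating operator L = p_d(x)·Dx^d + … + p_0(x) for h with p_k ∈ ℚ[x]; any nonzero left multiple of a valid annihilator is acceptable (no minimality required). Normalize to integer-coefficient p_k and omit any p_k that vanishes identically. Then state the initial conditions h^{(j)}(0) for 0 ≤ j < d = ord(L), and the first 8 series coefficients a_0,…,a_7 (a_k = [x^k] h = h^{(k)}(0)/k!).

L = (-351 - 648·x - 324·x^2) + (630 + 1926·x + 1944·x^2 + 648·x^3)·Dx + (-39 - 72·x - 36·x^2)·Dx^2 + (70 + 214·x + 216·x^2 + 72·x^3)·Dx^3  (order 3).
h: a_k = -1, -7/2, 1/8, 71/16, 5/128, -2627/1280, 21/1024, 29949/71680, …
ICs: h(0) = -1, h′(0) = -7/2, h′′(0) = 1/4.

f: a_k = -1, -1/2, 1/8, -1/16, 5/128, -7/256, 21/1024, -33/2048, …
g: a_k = 0, -3, 0, 9/2, 0, -81/40, 0, 243/560, …
Sum ⇒ L₀ = lclm(L_f,L_g) in ℚ(x)⟨Dx⟩.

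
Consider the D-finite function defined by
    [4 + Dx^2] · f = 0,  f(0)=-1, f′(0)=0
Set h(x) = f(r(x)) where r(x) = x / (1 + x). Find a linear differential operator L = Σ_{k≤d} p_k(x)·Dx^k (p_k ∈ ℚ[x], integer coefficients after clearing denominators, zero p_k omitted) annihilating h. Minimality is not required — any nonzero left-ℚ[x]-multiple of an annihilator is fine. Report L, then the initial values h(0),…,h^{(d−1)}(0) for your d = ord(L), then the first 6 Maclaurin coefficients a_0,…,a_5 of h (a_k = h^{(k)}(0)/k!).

f: a_k = -1, 0, 2, 0, -2/3, 0, …
f∘r: x↦r, Dx↦Dx/r' in L_f ⇒ L₀.
L = 4 + (2 + 6·x + 6·x^2 + 2·x^3)·Dx + (1 + 4·x + 6·x^2 + 4·x^3 + x^4)·Dx^2  (order 2).
h: a_k = -1, 0, 2, -4, 16/3, -16/3, …
ICs: h(0) = -1, h′(0) = 0.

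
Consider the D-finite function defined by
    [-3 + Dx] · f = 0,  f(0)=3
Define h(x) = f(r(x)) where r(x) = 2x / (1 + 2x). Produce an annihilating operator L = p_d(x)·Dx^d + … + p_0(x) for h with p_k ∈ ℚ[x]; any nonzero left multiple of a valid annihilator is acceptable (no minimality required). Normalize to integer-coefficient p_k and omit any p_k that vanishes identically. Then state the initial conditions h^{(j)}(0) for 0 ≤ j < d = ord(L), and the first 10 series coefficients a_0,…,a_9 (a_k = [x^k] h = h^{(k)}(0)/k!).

f: a_k = 3, 9, 27/2, 27/2, 81/8, 243/40, 243/80, 729/560, 2187/4480, 729/4480, …
Substitute x→r, Dx→(1/r')Dx; clear ⇒ L₀.
L = -6 + (1 + 4·x + 4·x^2)·Dx  (order 1).
h: a_k = 3, 18, 18, -36, 18, 252/5, -828/5, 9864/35, -9738/35, -2556/35, …
ICs: h(0) = 3.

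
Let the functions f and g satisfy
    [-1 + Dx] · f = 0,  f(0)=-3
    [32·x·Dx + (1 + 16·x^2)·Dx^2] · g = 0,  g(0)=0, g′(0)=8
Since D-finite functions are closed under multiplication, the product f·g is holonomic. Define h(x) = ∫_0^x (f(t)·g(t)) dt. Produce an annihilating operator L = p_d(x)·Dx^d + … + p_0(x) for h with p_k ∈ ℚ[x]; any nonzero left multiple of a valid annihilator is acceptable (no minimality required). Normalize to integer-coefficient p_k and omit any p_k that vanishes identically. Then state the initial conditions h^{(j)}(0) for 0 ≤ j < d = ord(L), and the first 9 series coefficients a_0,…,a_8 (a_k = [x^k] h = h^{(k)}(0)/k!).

L = (1 - 32·x + 16·x^2)·Dx + (-2 + 32·x - 32·x^2)·Dx^2 + (1 + 16·x^2)·Dx^3  (order 3).
h: a_k = 0, 0, -12, -8, 29, 124/5, -1943/10, -3623/21, 940403/560, …
ICs: h(0) = 0, h′(0) = 0, h′′(0) = -24.

f: a_k = -3, -3, -3/2, -1/2, -1/8, -1/40, -1/240, -1/1680, -1/13440, …
g: a_k = 0, 8, 0, -128/3, 0, 2048/5, 0, -32768/7, 0, …
L₀ := L_f ⊗_s L_g (sym. prod.), ord ≤ 2.
h=∫₀ˣh₀: take L = L₀·Dx.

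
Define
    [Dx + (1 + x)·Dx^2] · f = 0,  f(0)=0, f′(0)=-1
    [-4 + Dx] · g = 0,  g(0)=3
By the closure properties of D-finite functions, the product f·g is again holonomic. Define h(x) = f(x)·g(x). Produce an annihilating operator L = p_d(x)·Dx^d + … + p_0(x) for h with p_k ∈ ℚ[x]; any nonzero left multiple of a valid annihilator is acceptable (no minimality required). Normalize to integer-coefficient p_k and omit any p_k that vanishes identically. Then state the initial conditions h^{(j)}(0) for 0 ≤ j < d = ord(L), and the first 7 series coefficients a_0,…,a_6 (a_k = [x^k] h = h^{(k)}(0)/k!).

f: a_k = 0, -1, 1/2, -1/3, 1/4, -1/5, 1/6, …
g: a_k = 3, 12, 24, 32, 32, 128/5, 256/15, …
f·g: L₀ = L_f ⊗_s L_g, ord ≤ 2·1.
L = (12 + 16·x) + (-7 - 8·x)·Dx + (1 + x)·Dx^2  (order 2).
h: a_k = 0, -3, -21/2, -19, -93/4, -108/5, -97/6, …
ICs: h(0) = 0, h′(0) = -3.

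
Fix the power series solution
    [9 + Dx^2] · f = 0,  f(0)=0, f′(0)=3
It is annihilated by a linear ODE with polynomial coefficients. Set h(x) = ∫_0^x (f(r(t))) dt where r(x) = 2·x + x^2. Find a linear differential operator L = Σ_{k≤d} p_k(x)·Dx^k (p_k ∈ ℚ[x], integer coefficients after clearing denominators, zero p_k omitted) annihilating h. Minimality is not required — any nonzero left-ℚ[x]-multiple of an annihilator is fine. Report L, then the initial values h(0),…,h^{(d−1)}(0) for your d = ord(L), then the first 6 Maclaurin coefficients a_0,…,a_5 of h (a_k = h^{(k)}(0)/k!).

L = (36 + 108·x + 108·x^2 + 36·x^3)·Dx - Dx^2 + (1 + x)·Dx^3  (order 3).
h: a_k = 0, 0, 3, 1, -9, -54/5, …
ICs: h(0) = 0, h′(0) = 0, h′′(0) = 6.

f: a_k = 0, 3, 0, -9/2, 0, 81/40, …
h₀=f(r): pull back L_f along r ⇒ L₀.
h=∫h₀ ⇒ L = L₀·Dx.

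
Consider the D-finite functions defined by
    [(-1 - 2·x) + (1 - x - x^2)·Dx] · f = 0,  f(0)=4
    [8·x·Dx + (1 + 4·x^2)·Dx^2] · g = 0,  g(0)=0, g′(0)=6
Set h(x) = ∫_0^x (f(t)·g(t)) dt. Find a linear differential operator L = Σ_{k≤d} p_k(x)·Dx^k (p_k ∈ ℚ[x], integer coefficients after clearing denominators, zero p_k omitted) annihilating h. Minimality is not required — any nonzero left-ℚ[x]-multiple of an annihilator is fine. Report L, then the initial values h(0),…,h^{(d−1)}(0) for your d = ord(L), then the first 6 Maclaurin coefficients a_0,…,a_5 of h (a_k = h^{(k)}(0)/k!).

f: a_k = 4, 4, 8, 12, 20, 32, …
g: a_k = 0, 6, 0, -8, 0, 96/5, …
L₀ := L_f ⊗_s L_g (sym. prod.), ord ≤ 2.
h=∫h₀ ⇒ L = L₀·Dx.
L = (2 + 8·x + 24·x^2)·Dx + (2 - 4·x + 16·x^2 + 24·x^3)·Dx^2 + (-1 + x - 3·x^2 + 4·x^3 + 4·x^4)·Dx^3  (order 3).
h: a_k = 0, 0, 12, 8, 4, 8, …
ICs: h(0) = 0, h′(0) = 0, h′′(0) = 24.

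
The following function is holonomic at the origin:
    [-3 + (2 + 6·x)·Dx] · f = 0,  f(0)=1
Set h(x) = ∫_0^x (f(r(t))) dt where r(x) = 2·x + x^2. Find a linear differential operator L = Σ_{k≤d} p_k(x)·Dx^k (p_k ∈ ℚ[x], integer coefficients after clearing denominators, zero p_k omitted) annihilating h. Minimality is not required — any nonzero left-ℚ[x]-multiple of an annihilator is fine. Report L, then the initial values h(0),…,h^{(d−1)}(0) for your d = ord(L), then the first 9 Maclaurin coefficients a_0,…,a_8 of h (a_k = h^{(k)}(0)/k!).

L = (-3 - 3·x)·Dx + (1 + 6·x + 3·x^2)·Dx^2  (order 2).
h: a_k = 0, 1, 3/2, -1, 9/4, -63/10, 81/4, -999/14, 4293/16, …
ICs: h(0) = 0, h′(0) = 1.

f: a_k = 1, 3/2, -9/8, 27/16, -405/128, 1701/256, -15309/1024, 72171/2048, -2814669/32768, …
Substitute x→r, Dx→(1/r')Dx; clear ⇒ L₀.
h=∫₀ˣh₀: take L = L₀·Dx.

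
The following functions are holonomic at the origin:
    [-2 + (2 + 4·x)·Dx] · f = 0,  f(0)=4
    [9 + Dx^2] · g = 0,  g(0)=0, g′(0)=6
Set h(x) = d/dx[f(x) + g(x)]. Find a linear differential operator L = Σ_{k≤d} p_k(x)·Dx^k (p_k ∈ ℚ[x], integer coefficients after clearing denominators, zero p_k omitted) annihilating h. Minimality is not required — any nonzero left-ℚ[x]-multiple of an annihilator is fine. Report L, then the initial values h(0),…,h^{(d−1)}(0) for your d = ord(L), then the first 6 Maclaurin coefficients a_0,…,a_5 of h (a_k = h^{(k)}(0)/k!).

f: a_k = 4, 4, -2, 2, -5/2, 7/2, …
g: a_k = 0, 6, 0, -9, 0, 81/20, …
L₀ := lclm(L_f,L_g); ord L₀ ≤ 1+2.
h=h₀': d/dx-closure on L₀ ⇒ L.
L = (-18 - 27·x - 27·x^2) + (-9 - 45·x - 81·x^2 - 54·x^3)·Dx + (-2 - 3·x - 3·x^2)·Dx^2 + (-1 - 5·x - 9·x^2 - 6·x^3)·Dx^3  (order 3).
h: a_k = 10, -4, -21, -10, 151/4, -63/2, …
ICs: h(0) = 10, h′(0) = -4, h′′(0) = -42.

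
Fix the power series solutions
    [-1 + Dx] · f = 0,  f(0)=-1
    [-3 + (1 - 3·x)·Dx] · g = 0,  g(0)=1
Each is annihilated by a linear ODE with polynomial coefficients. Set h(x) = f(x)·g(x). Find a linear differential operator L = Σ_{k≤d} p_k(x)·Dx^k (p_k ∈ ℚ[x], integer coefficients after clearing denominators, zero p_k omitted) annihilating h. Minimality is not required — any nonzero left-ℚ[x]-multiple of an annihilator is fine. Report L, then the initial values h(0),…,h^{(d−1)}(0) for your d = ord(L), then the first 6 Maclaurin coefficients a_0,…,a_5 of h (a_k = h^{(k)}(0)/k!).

L = (4 - 3·x) + (-1 + 3·x)·Dx  (order 1).
h: a_k = -1, -4, -25/2, -113/3, -2713/24, -5087/15, …
ICs: h(0) = -1.

f: a_k = -1, -1, -1/2, -1/6, -1/24, -1/120, …
g: a_k = 1, 3, 9, 27, 81, 243, …
f·g: L₀ = L_f ⊗_s L_g, ord ≤ 1·1.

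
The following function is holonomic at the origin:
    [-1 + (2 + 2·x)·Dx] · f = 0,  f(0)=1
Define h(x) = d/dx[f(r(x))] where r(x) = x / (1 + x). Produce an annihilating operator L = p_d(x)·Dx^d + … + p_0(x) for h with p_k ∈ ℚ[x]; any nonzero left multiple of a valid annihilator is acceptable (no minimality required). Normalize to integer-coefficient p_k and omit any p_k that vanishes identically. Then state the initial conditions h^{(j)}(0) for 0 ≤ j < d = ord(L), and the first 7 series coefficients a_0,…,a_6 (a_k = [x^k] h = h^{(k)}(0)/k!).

L = (-5 - 8·x) + (-2 - 6·x - 4·x^2)·Dx  (order 1).
h: a_k = 1/2, -5/4, 39/16, -141/32, 1995/256, -7059/512, 50435/2048, …
ICs: h(0) = 1/2.

f: a_k = 1, 1/2, -1/8, 1/16, -5/128, 7/256, -21/1024, …
Substitute x→r, Dx→(1/r')Dx; clear ⇒ L₀.
h=h₀': d/dx-closure on L₀ ⇒ L.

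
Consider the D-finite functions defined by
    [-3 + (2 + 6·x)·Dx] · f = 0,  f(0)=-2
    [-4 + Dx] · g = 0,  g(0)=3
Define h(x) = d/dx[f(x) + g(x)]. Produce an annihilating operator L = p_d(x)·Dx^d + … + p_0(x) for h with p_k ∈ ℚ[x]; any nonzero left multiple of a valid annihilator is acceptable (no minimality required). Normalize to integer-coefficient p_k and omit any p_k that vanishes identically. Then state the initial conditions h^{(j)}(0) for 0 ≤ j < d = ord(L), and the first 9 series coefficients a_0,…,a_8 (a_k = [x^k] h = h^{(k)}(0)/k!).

f: a_k = -2, -3, 9/4, -27/8, 405/64, -1701/128, 15309/512, -72171/1024, 2814669/16384, …
g: a_k = 3, 12, 24, 32, 32, 128/5, 256/15, 1024/105, 512/105, …
Sum ⇒ L₀ = lclm(L_f,L_g) in ℚ(x)⟨Dx⟩.
Derive L from L₀ (diff closure).
L = (-204 - 288·x) + (-37 - 384·x - 576·x^2)·Dx + (22 + 114·x + 144·x^2)·Dx^2  (order 2).
h: a_k = 9, 105/2, 687/8, 2453/16, 7879/128, 360707/1280, -6529379/15360, 303928853/215040, -13232202161/3440640, …
ICs: h(0) = 9, h′(0) = 105/2.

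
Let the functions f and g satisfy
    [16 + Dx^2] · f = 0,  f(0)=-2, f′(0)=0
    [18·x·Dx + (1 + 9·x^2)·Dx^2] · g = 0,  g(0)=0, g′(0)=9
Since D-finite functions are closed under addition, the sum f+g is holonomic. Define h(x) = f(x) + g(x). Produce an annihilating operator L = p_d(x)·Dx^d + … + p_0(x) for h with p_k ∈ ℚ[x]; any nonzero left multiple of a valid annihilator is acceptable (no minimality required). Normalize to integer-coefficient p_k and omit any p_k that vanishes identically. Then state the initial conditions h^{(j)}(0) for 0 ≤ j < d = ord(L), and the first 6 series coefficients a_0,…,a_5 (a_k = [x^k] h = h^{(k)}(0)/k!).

L = (-13248·x + 181440·x^3 + 186624·x^5)·Dx + (-16 + 6048·x^2 + 66096·x^4 + 93312·x^6)·Dx^2 + (-828·x + 11340·x^3 + 11664·x^5)·Dx^3 + (-1 + 378·x^2 + 4131·x^4 + 5832·x^6)·Dx^4  (order 4).
h: a_k = -2, 9, 16, -27, -64/3, 729/5, …
ICs: h(0) = -2, h′(0) = 9, h′′(0) = 32, h′′′(0) = -162.

f: a_k = -2, 0, 16, 0, -64/3, 0, …
g: a_k = 0, 9, 0, -27, 0, 729/5, …
h₀=f+g: left-lcm gives L₀, ord ≤ 4.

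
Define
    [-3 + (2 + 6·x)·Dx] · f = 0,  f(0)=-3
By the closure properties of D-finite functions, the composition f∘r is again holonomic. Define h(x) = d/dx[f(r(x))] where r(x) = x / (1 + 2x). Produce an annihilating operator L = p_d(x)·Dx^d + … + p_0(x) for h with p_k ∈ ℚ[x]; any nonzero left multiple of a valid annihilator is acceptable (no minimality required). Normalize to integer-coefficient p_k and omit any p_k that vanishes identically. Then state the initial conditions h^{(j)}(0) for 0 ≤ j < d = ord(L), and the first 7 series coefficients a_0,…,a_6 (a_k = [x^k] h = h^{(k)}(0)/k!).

L = (-11 - 40·x) + (-2 - 14·x - 20·x^2)·Dx  (order 1).
h: a_k = -9/2, 99/4, -1755/16, 14895/32, -508635/256, 4432509/512, -78986943/2048, …
ICs: h(0) = -9/2.

f: a_k = -3, -9/2, 27/8, -81/16, 1215/128, -5103/256, 45927/1024, …
L₀ from L_f via x↦r, Dx↦r'^{-1}Dx.
h=h₀': d/dx-closure on L₀ ⇒ L.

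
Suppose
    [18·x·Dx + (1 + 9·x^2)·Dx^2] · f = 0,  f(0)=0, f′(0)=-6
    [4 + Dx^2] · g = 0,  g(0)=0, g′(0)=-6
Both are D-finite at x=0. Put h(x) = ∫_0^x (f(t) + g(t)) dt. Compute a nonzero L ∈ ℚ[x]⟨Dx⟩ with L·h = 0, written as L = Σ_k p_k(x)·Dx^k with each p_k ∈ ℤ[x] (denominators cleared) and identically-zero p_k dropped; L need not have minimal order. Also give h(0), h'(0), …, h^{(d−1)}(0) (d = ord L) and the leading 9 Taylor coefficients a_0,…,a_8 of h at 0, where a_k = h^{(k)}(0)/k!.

L = (-3744·x + 37584·x^3 + 11664·x^5)·Dx^2 + (-28 + 864·x^2 + 10692·x^4 + 5832·x^6)·Dx^3 + (-936·x + 9396·x^3 + 2916·x^5)·Dx^4 + (-7 + 216·x^2 + 2673·x^4 + 1458·x^6)·Dx^5  (order 5).
h: a_k = 0, 0, -6, 0, 11/2, 0, -49/3, 0, 4687/60, …
ICs: h(0) = 0, h′(0) = 0, h′′(0) = -12, h′′′(0) = 0, h′′′′(0) = 132.

f: a_k = 0, -6, 0, 18, 0, -486/5, 0, 4374/7, 0, …
g: a_k = 0, -6, 0, 4, 0, -4/5, 0, 8/105, 0, …
Sum ⇒ L₀ = lclm(L_f,L_g) in ℚ(x)⟨Dx⟩.
h=∫h₀ ⇒ L = L₀·Dx.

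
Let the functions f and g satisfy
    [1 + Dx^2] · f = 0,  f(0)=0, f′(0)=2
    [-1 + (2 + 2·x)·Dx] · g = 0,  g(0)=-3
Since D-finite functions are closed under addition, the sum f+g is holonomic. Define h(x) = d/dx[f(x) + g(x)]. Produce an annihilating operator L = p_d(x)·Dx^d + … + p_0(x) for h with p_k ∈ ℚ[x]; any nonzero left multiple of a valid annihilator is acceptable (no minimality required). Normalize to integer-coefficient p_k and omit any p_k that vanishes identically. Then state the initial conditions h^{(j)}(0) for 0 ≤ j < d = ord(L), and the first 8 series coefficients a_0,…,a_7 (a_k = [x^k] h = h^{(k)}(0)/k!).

f: a_k = 0, 2, 0, -1/3, 0, 1/60, 0, -1/2520, …
g: a_k = -3, -3/2, 3/8, -3/16, 15/128, -21/256, 63/1024, -99/2048, …
L₀ := lclm(L_f,L_g); ord L₀ ≤ 2+1.
Differentiate: ansatz ord ≤ ord L₀ ⇒ L.
L = (-19 - 8·x - 4·x^2) + (-14 - 30·x - 24·x^2 - 8·x^3)·Dx + (-19 - 8·x - 4·x^2)·Dx^2 + (-14 - 30·x - 24·x^2 - 8·x^3)·Dx^3  (order 3).
h: a_k = 1/2, 3/4, -25/16, 15/32, -251/768, 189/512, -31441/92160, 1287/4096, …
ICs: h(0) = 1/2, h′(0) = 3/4, h′′(0) = -25/8.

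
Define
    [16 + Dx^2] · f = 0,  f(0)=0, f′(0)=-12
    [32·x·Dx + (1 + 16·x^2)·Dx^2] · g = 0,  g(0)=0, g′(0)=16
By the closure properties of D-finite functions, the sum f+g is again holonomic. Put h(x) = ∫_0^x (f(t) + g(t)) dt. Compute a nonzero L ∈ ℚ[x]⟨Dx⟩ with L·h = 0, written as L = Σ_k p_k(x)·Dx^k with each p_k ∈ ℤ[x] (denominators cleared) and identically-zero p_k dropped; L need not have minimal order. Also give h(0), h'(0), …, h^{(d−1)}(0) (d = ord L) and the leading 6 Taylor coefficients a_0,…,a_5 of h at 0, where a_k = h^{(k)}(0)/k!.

f: a_k = 0, -12, 0, 32, 0, -128/5, …
g: a_k = 0, 16, 0, -256/3, 0, 4096/5, …
f+g: L₀ = lclm(L_f,L_g), ord ≤ 2+2.
Integrate: L := L₀·Dx.
L = (-5632·x + 114688·x^3 + 131072·x^5)·Dx^2 + (-16 + 1792·x^2 + 36864·x^4 + 65536·x^6)·Dx^3 + (-352·x + 7168·x^3 + 8192·x^5)·Dx^4 + (-1 + 112·x^2 + 2304·x^4 + 4096·x^6)·Dx^5  (order 5).
h: a_k = 0, 0, 2, 0, -40/3, 0, …
ICs: h(0) = 0, h′(0) = 0, h′′(0) = 4, h′′′(0) = 0, h′′′′(0) = -320.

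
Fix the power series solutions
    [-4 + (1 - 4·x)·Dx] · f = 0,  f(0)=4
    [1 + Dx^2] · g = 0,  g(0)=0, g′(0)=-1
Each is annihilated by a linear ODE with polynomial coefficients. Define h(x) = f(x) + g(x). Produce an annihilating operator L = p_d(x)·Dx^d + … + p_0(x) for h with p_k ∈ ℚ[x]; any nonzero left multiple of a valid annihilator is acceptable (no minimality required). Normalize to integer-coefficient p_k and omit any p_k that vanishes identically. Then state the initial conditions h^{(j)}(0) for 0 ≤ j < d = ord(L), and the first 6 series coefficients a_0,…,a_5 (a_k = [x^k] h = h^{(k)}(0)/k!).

f: a_k = 4, 16, 64, 256, 1024, 4096, …
g: a_k = 0, -1, 0, 1/6, 0, -1/120, …
Weyl lclm of L_f,L_g ⇒ L₀ (ord ≤ 3).
L = (388 - 32·x + 64·x^2) + (-33 + 140·x - 48·x^2 + 64·x^3)·Dx + (388 - 32·x + 64·x^2)·Dx^2 + (-33 + 140·x - 48·x^2 + 64·x^3)·Dx^3  (order 3).
h: a_k = 4, 15, 64, 1537/6, 1024, 491519/120, …
ICs: h(0) = 4, h′(0) = 15, h′′(0) = 128.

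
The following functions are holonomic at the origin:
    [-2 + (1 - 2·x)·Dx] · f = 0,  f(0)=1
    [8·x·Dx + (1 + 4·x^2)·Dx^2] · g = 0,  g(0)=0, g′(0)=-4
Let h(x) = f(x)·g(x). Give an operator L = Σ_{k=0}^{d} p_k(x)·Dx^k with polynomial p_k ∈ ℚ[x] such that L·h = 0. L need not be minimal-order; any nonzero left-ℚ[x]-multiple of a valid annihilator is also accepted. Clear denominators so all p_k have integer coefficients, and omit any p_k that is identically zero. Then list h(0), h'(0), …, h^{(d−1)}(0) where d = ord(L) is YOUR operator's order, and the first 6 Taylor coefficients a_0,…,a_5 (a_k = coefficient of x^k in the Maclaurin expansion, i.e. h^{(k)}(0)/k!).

L = 16·x + (4 - 8·x + 32·x^2)·Dx + (-1 + 2·x - 4·x^2 + 8·x^3)·Dx^2  (order 2).
h: a_k = 0, -4, -8, -32/3, -64/3, -832/15, …
ICs: h(0) = 0, h′(0) = -4.

f: a_k = 1, 2, 4, 8, 16, 32, …
g: a_k = 0, -4, 0, 16/3, 0, -64/5, …
f·g: L₀ = L_f ⊗_s L_g, ord ≤ 1·2.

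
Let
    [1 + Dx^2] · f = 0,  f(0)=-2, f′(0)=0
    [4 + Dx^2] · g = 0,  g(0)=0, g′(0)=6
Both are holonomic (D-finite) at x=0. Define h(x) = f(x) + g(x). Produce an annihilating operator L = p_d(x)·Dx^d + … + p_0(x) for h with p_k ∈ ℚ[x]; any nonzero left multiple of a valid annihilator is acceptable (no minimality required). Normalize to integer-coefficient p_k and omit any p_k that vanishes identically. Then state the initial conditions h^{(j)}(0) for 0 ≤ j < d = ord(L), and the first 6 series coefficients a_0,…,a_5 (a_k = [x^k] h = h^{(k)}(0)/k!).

L = 4 + 5·Dx^2 + Dx^4  (order 4).
h: a_k = -2, 6, 1, -4, -1/12, 4/5, …
ICs: h(0) = -2, h′(0) = 6, h′′(0) = 2, h′′′(0) = -24.

f: a_k = -2, 0, 1, 0, -1/12, 0, …
g: a_k = 0, 6, 0, -4, 0, 4/5, …
f+g: L₀ = lclm(L_f,L_g), ord ≤ 2+2.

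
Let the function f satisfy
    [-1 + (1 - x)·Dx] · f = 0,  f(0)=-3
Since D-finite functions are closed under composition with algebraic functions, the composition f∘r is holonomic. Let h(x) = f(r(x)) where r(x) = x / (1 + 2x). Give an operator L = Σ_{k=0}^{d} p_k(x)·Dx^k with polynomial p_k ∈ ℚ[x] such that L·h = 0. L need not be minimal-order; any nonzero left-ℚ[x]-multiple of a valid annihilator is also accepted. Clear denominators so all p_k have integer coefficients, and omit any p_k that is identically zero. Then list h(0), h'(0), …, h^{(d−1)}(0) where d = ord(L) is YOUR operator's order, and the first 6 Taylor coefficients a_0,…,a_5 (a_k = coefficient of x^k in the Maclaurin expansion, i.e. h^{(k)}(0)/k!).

f: a_k = -3, -3, -3, -3, -3, -3, …
h₀=f(r): pull back L_f along r ⇒ L₀.
L = -1 + (1 + 3·x + 2·x^2)·Dx  (order 1).
h: a_k = -3, -3, 3, -3, 3, -3, …
ICs: h(0) = -3.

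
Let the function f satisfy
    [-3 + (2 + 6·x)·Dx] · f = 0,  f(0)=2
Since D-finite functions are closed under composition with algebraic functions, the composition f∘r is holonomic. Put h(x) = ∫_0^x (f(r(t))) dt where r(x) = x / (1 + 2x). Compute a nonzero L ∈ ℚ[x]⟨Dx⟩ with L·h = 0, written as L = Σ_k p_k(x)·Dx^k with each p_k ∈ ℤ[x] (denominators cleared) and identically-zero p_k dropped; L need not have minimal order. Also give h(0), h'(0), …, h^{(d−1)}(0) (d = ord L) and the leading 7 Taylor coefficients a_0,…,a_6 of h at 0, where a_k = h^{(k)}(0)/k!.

L = -3·Dx + (2 + 14·x + 20·x^2)·Dx^2  (order 2).
h: a_k = 0, 2, 3/2, -11/4, 195/32, -993/64, 11303/256, …
ICs: h(0) = 0, h′(0) = 2.

f: a_k = 2, 3, -9/4, 27/8, -405/64, 1701/128, -15309/512, …
L₀ from L_f via x↦r, Dx↦r'^{-1}Dx.
h=∫₀ˣh₀: take L = L₀·Dx.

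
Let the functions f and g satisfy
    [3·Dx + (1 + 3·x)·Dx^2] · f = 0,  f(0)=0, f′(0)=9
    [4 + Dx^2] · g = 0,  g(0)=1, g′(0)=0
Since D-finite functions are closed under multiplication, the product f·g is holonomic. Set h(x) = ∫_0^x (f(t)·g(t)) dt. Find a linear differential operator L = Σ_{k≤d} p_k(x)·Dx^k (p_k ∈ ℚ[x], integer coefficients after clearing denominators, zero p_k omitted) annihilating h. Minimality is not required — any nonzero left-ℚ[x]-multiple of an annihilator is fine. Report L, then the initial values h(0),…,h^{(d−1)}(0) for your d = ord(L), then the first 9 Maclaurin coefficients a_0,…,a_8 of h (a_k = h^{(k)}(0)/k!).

L = (-1112 - 1248·x + 7344·x^2 + 27648·x^3 + 20736·x^4)·Dx + (-48 + 2160·x + 10368·x^2 + 10368·x^3)·Dx^2 + (-250 + 240·x + 4968·x^2 + 13824·x^3 + 10368·x^4)·Dx^3 + (-12 + 540·x + 2592·x^2 + 2592·x^3)·Dx^4 + (7 + 138·x + 783·x^2 + 1728·x^3 + 1296·x^4)·Dx^5  (order 5).
h: a_k = 0, 0, 9/2, -9/2, 9/4, -27/4, 163/10, -36, 23201/280, …
ICs: h(0) = 0, h′(0) = 0, h′′(0) = 9, h′′′(0) = -27, h′′′′(0) = 54.

f: a_k = 0, 9, -27/2, 27, -243/4, 729/5, -729/2, 6561/7, -19683/8, …
g: a_k = 1, 0, -2, 0, 2/3, 0, -4/45, 0, 2/315, …
L₀ := L_f ⊗_s L_g (sym. prod.), ord ≤ 4.
Integrate: L := L₀·Dx.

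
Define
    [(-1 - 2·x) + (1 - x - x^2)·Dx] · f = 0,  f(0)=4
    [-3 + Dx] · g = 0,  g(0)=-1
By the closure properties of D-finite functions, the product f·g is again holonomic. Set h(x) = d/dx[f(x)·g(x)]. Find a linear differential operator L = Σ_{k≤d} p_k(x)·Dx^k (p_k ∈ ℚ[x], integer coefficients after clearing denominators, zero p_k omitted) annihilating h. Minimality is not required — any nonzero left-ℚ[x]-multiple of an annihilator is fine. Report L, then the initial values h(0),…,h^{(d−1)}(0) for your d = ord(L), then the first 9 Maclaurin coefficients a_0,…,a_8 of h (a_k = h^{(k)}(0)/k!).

L = (19 - 6·x - 21·x^2 + 6·x^3 + 9·x^4) + (-4 + 5·x + 6·x^2 - 4·x^3 - 3·x^4)·Dx  (order 1).
h: a_k = -16, -76, -216, -494, -1018, -19869/10, -18777/5, -972481/140, -3540573/280, …
ICs: h(0) = -16.

f: a_k = 4, 4, 8, 12, 20, 32, 52, 84, 136, …
g: a_k = -1, -3, -9/2, -9/2, -27/8, -81/40, -81/80, -243/560, -729/4480, …
L₀ := L_f ⊗_s L_g (sym. prod.), ord ≤ 1.
h=h₀': d/dx-closure on L₀ ⇒ L.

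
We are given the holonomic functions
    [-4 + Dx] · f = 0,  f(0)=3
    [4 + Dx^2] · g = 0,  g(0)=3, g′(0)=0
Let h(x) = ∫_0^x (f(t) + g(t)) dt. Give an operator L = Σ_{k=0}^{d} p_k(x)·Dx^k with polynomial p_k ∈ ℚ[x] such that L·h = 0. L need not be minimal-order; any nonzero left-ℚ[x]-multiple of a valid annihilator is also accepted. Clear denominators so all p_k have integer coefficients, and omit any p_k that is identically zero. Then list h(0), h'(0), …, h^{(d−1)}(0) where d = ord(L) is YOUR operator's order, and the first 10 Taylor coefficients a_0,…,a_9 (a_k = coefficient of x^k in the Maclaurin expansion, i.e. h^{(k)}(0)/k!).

L = -16·Dx + 4·Dx^2 - 4·Dx^3 + Dx^4  (order 4).
h: a_k = 0, 6, 6, 6, 8, 34/5, 64/15, 12/5, 128/105, 514/945, …
ICs: h(0) = 0, h′(0) = 6, h′′(0) = 12, h′′′(0) = 36.

f: a_k = 3, 12, 24, 32, 32, 128/5, 256/15, 1024/105, 512/105, 2048/945, …
g: a_k = 3, 0, -6, 0, 2, 0, -4/15, 0, 2/105, 0, …
f+g: L₀ = lclm(L_f,L_g), ord ≤ 1+2.
h=∫₀ˣh₀: take L = L₀·Dx.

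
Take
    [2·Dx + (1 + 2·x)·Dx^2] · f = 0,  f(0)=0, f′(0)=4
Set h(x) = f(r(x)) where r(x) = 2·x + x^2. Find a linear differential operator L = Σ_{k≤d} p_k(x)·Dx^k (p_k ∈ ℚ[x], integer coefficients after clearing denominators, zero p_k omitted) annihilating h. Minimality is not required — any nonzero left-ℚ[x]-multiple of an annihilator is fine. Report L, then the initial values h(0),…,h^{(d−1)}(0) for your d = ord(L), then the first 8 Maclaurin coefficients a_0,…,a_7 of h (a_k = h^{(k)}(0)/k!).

f: a_k = 0, 4, -4, 16/3, -8, 64/5, -64/3, 256/7, …
Substitute x→r, Dx→(1/r')Dx; clear ⇒ L₀.
L = (3 + 4·x + 2·x^2)·Dx + (1 + 5·x + 6·x^2 + 2·x^3)·Dx^2  (order 2).
h: a_k = 0, 8, -12, 80/3, -68, 928/5, -528, 10816/7, …
ICs: h(0) = 0, h′(0) = 8.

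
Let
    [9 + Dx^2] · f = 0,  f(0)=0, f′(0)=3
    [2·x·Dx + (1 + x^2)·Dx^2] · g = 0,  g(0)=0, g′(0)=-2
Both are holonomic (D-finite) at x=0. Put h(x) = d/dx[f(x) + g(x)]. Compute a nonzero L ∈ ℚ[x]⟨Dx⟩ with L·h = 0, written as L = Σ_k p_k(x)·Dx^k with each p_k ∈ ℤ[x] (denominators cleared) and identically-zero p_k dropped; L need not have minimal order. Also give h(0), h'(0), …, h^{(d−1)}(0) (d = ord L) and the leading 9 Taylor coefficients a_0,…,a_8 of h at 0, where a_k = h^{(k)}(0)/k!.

L = (-54·x + 540·x^3 + 162·x^5) + (63 + 279·x^2 + 297·x^4 + 81·x^6)·Dx + (-6·x + 60·x^3 + 18·x^5)·Dx^2 + (7 + 31·x^2 + 33·x^4 + 9·x^6)·Dx^3  (order 3).
h: a_k = 1, 0, -23/2, 0, 65/8, 0, -83/80, 0, -6773/4480, …
ICs: h(0) = 1, h′(0) = 0, h′′(0) = -23.

f: a_k = 0, 3, 0, -9/2, 0, 81/40, 0, -243/560, 0, …
g: a_k = 0, -2, 0, 2/3, 0, -2/5, 0, 2/7, 0, …
f+g: L₀ = lclm(L_f,L_g), ord ≤ 2+2.
Differentiate: ansatz ord ≤ ord L₀ ⇒ L.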